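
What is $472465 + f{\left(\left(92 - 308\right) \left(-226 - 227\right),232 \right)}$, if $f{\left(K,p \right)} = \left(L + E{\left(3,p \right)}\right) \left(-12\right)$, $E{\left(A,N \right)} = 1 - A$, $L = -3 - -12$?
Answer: $472381$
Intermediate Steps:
$L = 9$ ($L = -3 + 12 = 9$)
$f{\left(K,p \right)} = -84$ ($f{\left(K,p \right)} = \left(9 + \left(1 - 3\right)\right) \left(-12\right) = \left(9 - 2\right) \left(-12\right) = 7 \left(-12\right) = -84$)
$472465 + f{\left(\left(92 - 308\right) \left(-226 - 227\right),232 \right)} = 472465 - 84 = 472381$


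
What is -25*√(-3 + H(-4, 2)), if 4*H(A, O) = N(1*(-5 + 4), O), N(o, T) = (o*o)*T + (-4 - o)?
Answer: -25*I*√13/2 ≈ -45.069*I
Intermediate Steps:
N(o, T) = -4 - o + T*o² (N(o, T) = o²*T + (-4 - o) = T*o² + (-4 - o) = -4 - o + T*o²)
H(A, O) = -¾ + O/4 (H(A, O) = (-4 - (-5 + 4) + O*(1*(-5 + 4))²)/4 = (-4 - (-1) + O*(1*(-1))²)/4 = (-4 - 1*(-1) + O*(-1)²)/4 = (-4 + 1 + O*1)/4 = (-4 + 1 + O)/4 = (-3 + O)/4 = -¾ + O/4)
-25*√(-3 + H(-4, 2)) = -25*√(-3 + (-¾ + (¼)*2)) = -25*√(-3 + (-¾ + ½)) = -25*√(-3 - ¼) = -25*I*√13/2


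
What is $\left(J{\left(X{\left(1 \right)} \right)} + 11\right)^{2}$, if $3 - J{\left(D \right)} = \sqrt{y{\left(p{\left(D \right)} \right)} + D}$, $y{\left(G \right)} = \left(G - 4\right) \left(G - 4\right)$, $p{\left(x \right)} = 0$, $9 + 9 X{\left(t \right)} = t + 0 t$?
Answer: $\frac{1900}{9} - \frac{56 \sqrt{34}}{3} \approx 102.27$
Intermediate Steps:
$X{\left(t \right)} = -1 + \frac{t}{9}$ ($X{\left(t \right)} = -1 + \frac{t + 0 t}{9} = -1 + \frac{t + 0}{9} = -1 + \frac{t}{9}$)
$y{\left(G \right)} = \left(-4 + G\right)^{2}$ ($y{\left(G \right)} = \left(-4 + G\right) \left(-4 + G\right) = \left(-4 + G\right)^{2}$)
$J{\left(D \right)} = 3 - \sqrt{16 + D}$ ($J{\left(D \right)} = 3 - \sqrt{\left(-4 + 0\right)^{2} + D} = 3 - \sqrt{\left(-4\right)^{2} + D} = 3 - \sqrt{16 + D}$)
$\left(J{\left(X{\left(1 \right)} \right)} + 11\right)^{2} = \left(\left(3 - \sqrt{16 + \left(-1 + \frac{1}{9} \cdot 1\right)}\right) + 11\right)^{2} = \left(\left(3 - \sqrt{16 + \left(-1 + \frac{1}{9}\right)}\right) + 11\right)^{2} = \left(\left(3 - \sqrt{16 - \frac{8}{9}}\right) + 11\right)^{2} = \left(\left(3 - \sqrt{\frac{136}{9}}\right) + 11\right)^{2} = \left(\left(3 - \frac{2 \sqrt{34}}{3}\right) + 11\right)^{2} = \left(14 - \frac{2 \sqrt{34}}{3}\right)^{2}$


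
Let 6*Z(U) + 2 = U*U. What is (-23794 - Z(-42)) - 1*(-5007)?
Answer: -57242/3 ≈ -19081.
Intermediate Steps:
Z(U) = -⅓ + U²/6 (Z(U) = -⅓ + (U*U)/6 = -⅓ + U²/6)
(-23794 - Z(-42)) - 1*(-5007) = (-23794 - (-⅓ + (⅙)*(-42)²)) - 1*(-5007) = (-23794 - (-⅓ + (⅙)*1764)) + 5007 = (-23794 - (-⅓ + 294)) + 5007 = (-23794 - 1*881/3) + 5007 = (-23794 - 881/3) + 5007 = -72263/3 + 5007 = -57242/3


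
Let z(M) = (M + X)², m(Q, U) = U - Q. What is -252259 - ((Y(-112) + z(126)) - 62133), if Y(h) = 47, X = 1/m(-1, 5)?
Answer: -7419277/36 ≈ -2.0609e+5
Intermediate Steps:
X = ⅙ (X = 1/(5 - 1*(-1)) = 1/(5 + 1) = 1/6 = ⅙ ≈ 0.16667)
z(M) = (⅙ + M)² (z(M) = (M + ⅙)² = (⅙ + M)²)
-252259 - ((Y(-112) + z(126)) - 62133) = -252259 - ((47 + (1 + 6*126)²/36) - 62133) = -252259 - ((47 + (1 + 756)²/36) - 62133) = -252259 - ((47 + (1/36)*757²) - 62133) = -252259 - ((47 + (1/36)*573049) - 62133) = -252259 - ((47 + 573049/36) - 62133) = -252259 - (574741/36 - 62133) = -252259 - 1*(-1662047/36) = -252259 + 1662047/36 = -7419277/36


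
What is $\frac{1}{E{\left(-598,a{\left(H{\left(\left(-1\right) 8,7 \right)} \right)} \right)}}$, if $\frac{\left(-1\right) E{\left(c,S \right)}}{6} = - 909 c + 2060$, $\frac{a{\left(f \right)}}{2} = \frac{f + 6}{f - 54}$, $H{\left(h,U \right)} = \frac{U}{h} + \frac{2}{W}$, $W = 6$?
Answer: $- \frac{1}{3273852} \approx -3.0545 \cdot 10^{-7}$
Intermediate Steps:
$H{\left(h,U \right)} = \frac{1}{3} + \frac{U}{h}$ ($H{\left(h,U \right)} = \frac{U}{h} + \frac{2}{6} = \frac{U}{h} + 2 \cdot \frac{1}{6} = \frac{U}{h} + \frac{1}{3} = \frac{1}{3} + \frac{U}{h}$)
$a{\left(f \right)} = \frac{2 \left(6 + f\right)}{-54 + f}$ ($a{\left(f \right)} = 2 \frac{f + 6}{f - 54} = 2 \frac{6 + f}{-54 + f} = \frac{2 \left(6 + f\right)}{-54 + f}$)
$E{\left(c,S \right)} = -12360 + 5454 c$ ($E{\left(c,S \right)} = - 6 \left(- 909 c + 2060\right) = - 6 \left(2060 - 909 c\right) = -12360 + 5454 c$)
$\frac{1}{E{\left(-598,a{\left(H{\left(\left(-1\right) 8,7 \right)} \right)} \right)}} = \frac{1}{-12360 + 5454 \left(-598\right)} = \frac{1}{-12360 - 3261492} = \frac{1}{-3273852} = - \frac{1}{3273852}$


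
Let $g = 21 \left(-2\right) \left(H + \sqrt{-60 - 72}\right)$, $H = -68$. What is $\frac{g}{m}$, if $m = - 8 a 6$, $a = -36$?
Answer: $\frac{119}{72} - \frac{7 i \sqrt{33}}{144} \approx 1.6528 - 0.27925 i$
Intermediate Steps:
$m = 1728$ ($m = \left(-8\right) \left(-36\right) 6 = 288 \cdot 6 = 1728$)
$g = 2856 - 84 i \sqrt{33}$ ($g = 21 \left(-2\right) \left(-68 + \sqrt{-60 - 72}\right) = - 42 \left(-68 + \sqrt{-132}\right) = - 42 \left(-68 + 2 i \sqrt{33}\right) = 2856 - 84 i \sqrt{33} \approx 2856.0 - 482.54 i$)
$\frac{g}{m} = \frac{2856 - 84 i \sqrt{33}}{1728} = \left(2856 - 84 i \sqrt{33}\right) \frac{1}{1728} = \frac{119}{72} - \frac{7 i \sqrt{33}}{144}$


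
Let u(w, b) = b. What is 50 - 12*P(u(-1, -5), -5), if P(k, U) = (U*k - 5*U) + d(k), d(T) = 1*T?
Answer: -490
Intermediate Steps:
d(T) = T
P(k, U) = k - 5*U + U*k (P(k, U) = (U*k - 5*U) + k = (-5*U + U*k) + k = k - 5*U + U*k)
50 - 12*P(u(-1, -5), -5) = 50 - 12*(-5 - 5*(-5) - 5*(-5)) = 50 - 12*(-5 + 25 + 25) = 50 - 12*45 = 50 - 540 = -490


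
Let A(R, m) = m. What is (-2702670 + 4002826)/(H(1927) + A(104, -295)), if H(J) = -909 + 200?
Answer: -325039/251 ≈ -1295.0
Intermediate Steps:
H(J) = -709
(-2702670 + 4002826)/(H(1927) + A(104, -295)) = (-2702670 + 4002826)/(-709 - 295) = 1300156/(-1004) = 1300156*(-1/1004) = -325039/251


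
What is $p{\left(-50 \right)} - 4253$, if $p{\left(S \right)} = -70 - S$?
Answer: $-4273$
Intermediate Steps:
$p{\left(-50 \right)} - 4253 = \left(-70 - -50\right) - 4253 = \left(-70 + 50\right) - 4253 = -20 - 4253 = -4273$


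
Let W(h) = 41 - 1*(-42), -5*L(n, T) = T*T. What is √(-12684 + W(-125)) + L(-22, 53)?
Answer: -2809/5 + I*√12601 ≈ -561.8 + 112.25*I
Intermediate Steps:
L(n, T) = -T²/5 (L(n, T) = -T*T/5 = -T²/5)
W(h) = 83 (W(h) = 41 + 42 = 83)
√(-12684 + W(-125)) + L(-22, 53) = √(-12684 + 83) - ⅕*53² = √(-12601) - ⅕*2809 = I*√12601 - 2809/5 = -2809/5 + I*√12601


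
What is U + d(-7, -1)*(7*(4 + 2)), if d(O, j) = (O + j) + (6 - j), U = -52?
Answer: -94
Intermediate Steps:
d(O, j) = 6 + O
U + d(-7, -1)*(7*(4 + 2)) = -52 + (6 - 7)*(7*(4 + 2)) = -52 - 7*6 = -52 - 1*42 = -52 - 42 = -94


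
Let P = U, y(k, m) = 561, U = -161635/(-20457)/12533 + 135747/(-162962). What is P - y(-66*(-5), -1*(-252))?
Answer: -23474161403526379/41781432974922 ≈ -561.83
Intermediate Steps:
U = -34777504595137/41781432974922 (U = -161635*(-1/20457)*(1/12533) + 135747*(-1/162962) = (161635/20457)*(1/12533) - 135747/162962 = 161635/256387581 - 135747/162962 = -34777504595137/41781432974922 ≈ -0.83237)
P = -34777504595137/41781432974922 ≈ -0.83237
P - y(-66*(-5), -1*(-252)) = -34777504595137/41781432974922 - 1*561 = -34777504595137/41781432974922 - 561 = -23474161403526379/41781432974922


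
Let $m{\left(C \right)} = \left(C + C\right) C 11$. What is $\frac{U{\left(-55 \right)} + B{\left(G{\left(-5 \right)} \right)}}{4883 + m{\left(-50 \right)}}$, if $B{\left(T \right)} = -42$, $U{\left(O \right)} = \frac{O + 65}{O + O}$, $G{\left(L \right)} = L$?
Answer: $- \frac{463}{658713} \approx -0.00070289$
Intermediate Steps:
$m{\left(C \right)} = 22 C^{2}$ ($m{\left(C \right)} = 2 C C 11 = 2 C^{2} \cdot 11 = 22 C^{2}$)
$U{\left(O \right)} = \frac{65 + O}{2 O}$
$\frac{U{\left(-55 \right)} + B{\left(G{\left(-5 \right)} \right)}}{4883 + m{\left(-50 \right)}} = \frac{\frac{65 - 55}{2 \left(-55\right)} - 42}{4883 + 22 \left(-50\right)^{2}} = \frac{\frac{1}{2} \left(- \frac{1}{55}\right) 10 - 42}{4883 + 22 \cdot 2500} = \frac{- \frac{1}{11} - 42}{4883 + 55000} = - \frac{463}{11 \cdot 59883} = \left(- \frac{463}{11}\right) \frac{1}{59883} = - \frac{463}{658713}$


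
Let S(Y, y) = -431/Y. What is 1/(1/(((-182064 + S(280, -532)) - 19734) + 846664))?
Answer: 180562049/280 ≈ 6.4486e+5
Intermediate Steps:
1/(1/(((-182064 + S(280, -532)) - 19734) + 846664)) = 1/(1/(((-182064 - 431/280) - 19734) + 846664)) = 1/(1/((-50978351/280 - 19734) + 846664)) = 1/(1/(-56503871/280 + 846664)) = 1/(1/(180562049/280)) = 1/(280/180562049) = 180562049/280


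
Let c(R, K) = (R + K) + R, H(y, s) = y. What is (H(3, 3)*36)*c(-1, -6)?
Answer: -864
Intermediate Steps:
c(R, K) = K + 2*R (c(R, K) = (K + R) + R = K + 2*R)
(H(3, 3)*36)*c(-1, -6) = (3*36)*(-6 + 2*(-1)) = 108*(-6 - 2) = 108*(-8) = -864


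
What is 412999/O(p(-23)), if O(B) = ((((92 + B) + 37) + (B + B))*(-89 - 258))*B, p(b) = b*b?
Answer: -412999/314994108 ≈ -0.0013111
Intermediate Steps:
p(b) = b²
O(B) = B*(-44763 - 1041*B) (O(B) = (((129 + B) + 2*B)*(-347))*B = ((129 + 3*B)*(-347))*B = (-44763 - 1041*B)*B = B*(-44763 - 1041*B))
412999/O(p(-23)) = 412999/((-1041*(-23)²*(43 + (-23)²))) = 412999/((-1041*529*(43 + 529))) = 412999/((-1041*529*572)) = 412999/(-314994108) = 412999*(-1/314994108) = -412999/314994108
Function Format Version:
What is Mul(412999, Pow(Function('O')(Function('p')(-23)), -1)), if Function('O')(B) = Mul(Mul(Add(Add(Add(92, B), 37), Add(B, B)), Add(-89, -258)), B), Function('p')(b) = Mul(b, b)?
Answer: Rational(-412999, 314994108) ≈ -0.0013111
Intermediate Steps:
Function('p')(b) = Pow(b, 2)
Function('O')(B) = Mul(B, Add(-44763, Mul(-1041, B))) (Function('O')(B) = Mul(Mul(Add(Add(129, B), Mul(2, B)), -347), B) = Mul(Mul(Add(129, Mul(3, B)), -347), B) = Mul(Add(-44763, Mul(-1041, B)), B) = Mul(B, Add(-44763, Mul(-1041, B))))
Mul(412999, Pow(Function('O')(Function('p')(-23)), -1)) = Mul(412999, Pow(Mul(-1041, Pow(-23, 2), Add(43, Pow(-23, 2))), -1)) = Mul(412999, Pow(Mul(-1041, 529, Add(43, 529)), -1)) = Mul(412999, Pow(Mul(-1041, 529, 572), -1)) = Mul(412999, Pow(-314994108, -1)) = Mul(412999, Rational(-1, 314994108)) = Rational(-412999, 314994108)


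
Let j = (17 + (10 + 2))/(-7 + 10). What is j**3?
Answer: 24389/27 ≈ 903.30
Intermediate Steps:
j = 29/3 (j = (17 + 12)/3 = 29*(1/3) = 29/3 ≈ 9.6667)
j**3 = (29/3)**3 = 24389/27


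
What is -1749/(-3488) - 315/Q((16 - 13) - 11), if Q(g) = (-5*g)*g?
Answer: 10365/6976 ≈ 1.4858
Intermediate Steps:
Q(g) = -5*g²
-1749/(-3488) - 315/Q((16 - 13) - 11) = -1749/(-3488) - 315*(-1/(5*((16 - 13) - 11)²)) = -1749*(-1/3488) - 315*(-1/(5*(3 - 11)²)) = 1749/3488 - 315/((-5*(-8)²)) = 1749/3488 - 315/((-5*64)) = 1749/3488 - 315/(-320) = 1749/3488 - 315*(-1/320) = 1749/3488 + 63/64 = 10365/6976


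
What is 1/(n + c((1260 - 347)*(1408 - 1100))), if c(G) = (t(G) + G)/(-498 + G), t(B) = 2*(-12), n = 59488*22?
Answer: 140353/183685164398 ≈ 7.6410e-7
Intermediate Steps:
n = 1308736
t(B) = -24
c(G) = (-24 + G)/(-498 + G)
1/(n + c((1260 - 347)*(1408 - 1100))) = 1/(1308736 + (-24 + (1260 - 347)*(1408 - 1100))/(-498 + (1260 - 347)*(1408 - 1100))) = 1/(1308736 + (-24 + 913*308)/(-498 + 913*308)) = 1/(1308736 + (-24 + 281204)/(-498 + 281204)) = 1/(1308736 + 281180/280706) = 1/(1308736 + (1/280706)*281180) = 1/(1308736 + 140590/140353) = 1/(183685164398/140353) = 140353/183685164398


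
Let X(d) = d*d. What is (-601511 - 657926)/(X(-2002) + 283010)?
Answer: -1259437/4291014 ≈ -0.29351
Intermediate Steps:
X(d) = d²
(-601511 - 657926)/(X(-2002) + 283010) = (-601511 - 657926)/((-2002)² + 283010) = -1259437/(4008004 + 283010) = -1259437/4291014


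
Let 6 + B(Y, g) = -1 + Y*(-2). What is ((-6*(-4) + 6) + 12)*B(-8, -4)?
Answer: 378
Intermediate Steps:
B(Y, g) = -7 - 2*Y (B(Y, g) = -6 + (-1 + Y*(-2)) = -6 + (-1 - 2*Y) = -7 - 2*Y)
((-6*(-4) + 6) + 12)*B(-8, -4) = ((-6*(-4) + 6) + 12)*(-7 - 2*(-8)) = ((24 + 6) + 12)*(-7 + 16) = (30 + 12)*9 = 42*9 = 378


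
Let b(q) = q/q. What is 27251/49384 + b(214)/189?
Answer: 5199823/9333576 ≈ 0.55711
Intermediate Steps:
b(q) = 1
27251/49384 + b(214)/189 = 27251/49384 + 1/189 = 5199823/9333576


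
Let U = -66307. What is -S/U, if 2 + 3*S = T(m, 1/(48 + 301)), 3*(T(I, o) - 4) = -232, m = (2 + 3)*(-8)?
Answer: -226/596763 ≈ -0.00037871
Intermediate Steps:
m = -40 (m = 5*(-8) = -40)
T(I, o) = -220/3 (T(I, o) = 4 + (⅓)*(-232) = 4 - 232/3 = -220/3)
S = -226/9 (S = -⅔ + (⅓)*(-220/3) = -⅔ - 220/9 = -226/9 ≈ -25.111)
-S/U = -(-226)/(9*(-66307)) = -(-226)*(-1)/(9*66307) = -1*226/596763 = -226/596763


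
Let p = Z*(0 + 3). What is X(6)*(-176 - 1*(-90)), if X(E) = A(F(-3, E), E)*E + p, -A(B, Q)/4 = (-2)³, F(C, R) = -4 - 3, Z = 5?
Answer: -17802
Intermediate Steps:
p = 15 (p = 5*(0 + 3) = 5*3 = 15)
F(C, R) = -7
A(B, Q) = 32 (A(B, Q) = -4*(-2)³ = -4*(-8) = 32)
X(E) = 15 + 32*E (X(E) = 32*E + 15 = 15 + 32*E)
X(6)*(-176 - 1*(-90)) = (15 + 32*6)*(-176 - 1*(-90)) = (15 + 192)*(-176 + 90) = 207*(-86) = -17802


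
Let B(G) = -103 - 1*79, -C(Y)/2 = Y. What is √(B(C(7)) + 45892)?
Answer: √45710 ≈ 213.80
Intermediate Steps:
C(Y) = -2*Y
B(G) = -182 (B(G) = -103 - 79 = -182)
√(B(C(7)) + 45892) = √(-182 + 45892) = √45710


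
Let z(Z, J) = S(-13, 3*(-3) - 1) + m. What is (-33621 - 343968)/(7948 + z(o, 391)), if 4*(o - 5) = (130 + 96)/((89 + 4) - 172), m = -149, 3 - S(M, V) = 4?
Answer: -377589/7798 ≈ -48.421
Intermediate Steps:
S(M, V) = -1 (S(M, V) = 3 - 1*4 = 3 - 4 = -1)
o = 677/158 (o = 5 + ((130 + 96)/((89 + 4) - 172))/4 = 5 + (226/(93 - 172))/4 = 5 + (226/(-79))/4 = 5 + (226*(-1/79))/4 = 5 + (¼)*(-226/79) = 5 - 113/158 = 677/158 ≈ 4.2848)
z(Z, J) = -150 (z(Z, J) = -1 - 149 = -150)
(-33621 - 343968)/(7948 + z(o, 391)) = (-33621 - 343968)/(7948 - 150) = -377589/7798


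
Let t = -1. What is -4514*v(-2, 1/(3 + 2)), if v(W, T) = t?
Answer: 4514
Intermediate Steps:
v(W, T) = -1
-4514*v(-2, 1/(3 + 2)) = -4514*(-1) = 4514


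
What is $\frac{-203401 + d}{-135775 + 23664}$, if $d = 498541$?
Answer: $- \frac{295140}{112111} \approx -2.6326$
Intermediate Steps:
$\frac{-203401 + d}{-135775 + 23664} = \frac{-203401 + 498541}{-135775 + 23664} = \frac{295140}{-112111} = 295140 \left(- \frac{1}{112111}\right) = - \frac{295140}{112111}$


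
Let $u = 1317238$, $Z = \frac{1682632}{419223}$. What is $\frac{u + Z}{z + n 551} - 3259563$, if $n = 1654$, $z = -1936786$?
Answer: $- \frac{100088339089188491}{30706048524} \approx -3.2596 \cdot 10^{6}$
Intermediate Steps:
$Z = \frac{240376}{59889}$ ($Z = 1682632 \cdot \frac{1}{419223} = \frac{240376}{59889} \approx 4.0137$)
$\frac{u + Z}{z + n 551} - 3259563 = \frac{1317238 + \frac{240376}{59889}}{-1936786 + 1654 \cdot 551} - 3259563 = \frac{78888306958}{59889 \left(-1936786 + 911354\right)} - 3259563 = \frac{78888306958}{59889 \left(-1025432\right)} - 3259563 = \frac{78888306958}{59889} \left(- \frac{1}{1025432}\right) - 3259563 = - \frac{39444153479}{30706048524} - 3259563 = - \frac{100088339089188491}{30706048524}$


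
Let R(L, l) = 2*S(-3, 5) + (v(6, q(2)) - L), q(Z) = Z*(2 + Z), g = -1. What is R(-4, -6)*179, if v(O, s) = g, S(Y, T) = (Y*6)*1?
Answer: -5907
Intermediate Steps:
S(Y, T) = 6*Y (S(Y, T) = (6*Y)*1 = 6*Y)
v(O, s) = -1
R(L, l) = -37 - L (R(L, l) = 2*(6*(-3)) + (-1 - L) = 2*(-18) + (-1 - L) = -36 + (-1 - L) = -37 - L)
R(-4, -6)*179 = (-37 - 1*(-4))*179 = (-37 + 4)*179 = -33*179 = -5907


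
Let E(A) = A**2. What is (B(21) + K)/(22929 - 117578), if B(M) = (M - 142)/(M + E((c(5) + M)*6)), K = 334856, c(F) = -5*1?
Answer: -3093064751/874272813 ≈ -3.5379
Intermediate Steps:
c(F) = -5
B(M) = (-142 + M)/(M + (-30 + 6*M)**2) (B(M) = (M - 142)/(M + ((-5 + M)*6)**2) = (-142 + M)/(M + (-30 + 6*M)**2))
(B(21) + K)/(22929 - 117578) = ((-142 + 21)/(21 + 36*(-5 + 21)**2) + 334856)/(22929 - 117578) = (-121/(21 + 36*16**2) + 334856)/(-94649) = (-121/(21 + 36*256) + 334856)*(-1/94649) = (-121/(21 + 9216) + 334856)*(-1/94649) = (-121/9237 + 334856)*(-1/94649) = (3093064751/9237)*(-1/94649) = -3093064751/874272813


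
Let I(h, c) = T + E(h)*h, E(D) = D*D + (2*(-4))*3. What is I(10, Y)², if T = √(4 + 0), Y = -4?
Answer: 580644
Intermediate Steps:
E(D) = -24 + D² (E(D) = D² - 8*3 = D² - 24 = -24 + D²)
T = 2 (T = √4 = 2)
I(h, c) = 2 + h*(-24 + h²) (I(h, c) = 2 + (-24 + h²)*h = 2 + h*(-24 + h²))
I(10, Y)² = (2 + 10*(-24 + 10²))² = (2 + 10*(-24 + 100))² = (2 + 10*76)² = (2 + 760)² = 762² = 580644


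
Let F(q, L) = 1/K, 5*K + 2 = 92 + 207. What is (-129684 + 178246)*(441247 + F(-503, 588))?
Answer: 6364067776568/297 ≈ 2.1428e+10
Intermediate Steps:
K = 297/5 (K = -2/5 + (92 + 207)/5 = -2/5 + (1/5)*299 = -2/5 + 299/5 = 297/5 ≈ 59.400)
F(q, L) = 5/297 (F(q, L) = 1/(297/5) = 5/297)
(-129684 + 178246)*(441247 + F(-503, 588)) = (-129684 + 178246)*(441247 + 5/297) = 48562*(131050364/297) = 6364067776568/297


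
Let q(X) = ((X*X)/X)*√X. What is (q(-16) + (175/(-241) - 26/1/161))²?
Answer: -6165413911215/1505517601 + 4408448*I/38801 ≈ -4095.2 + 113.62*I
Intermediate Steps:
q(X) = X^(3/2) (q(X) = (X²/X)*√X = X*√X = X^(3/2))
(q(-16) + (175/(-241) - 26/1/161))² = ((-16)^(3/2) + (175/(-241) - 26/1/161))² = (-64*I + (175*(-1/241) - 26*1*(1/161)))² = (-64*I + (-175/241 - 26*1/161))² = (-64*I + (-175/241 - 26/161))² = (-64*I - 34441/38801)² = (-34441/38801 - 64*I)²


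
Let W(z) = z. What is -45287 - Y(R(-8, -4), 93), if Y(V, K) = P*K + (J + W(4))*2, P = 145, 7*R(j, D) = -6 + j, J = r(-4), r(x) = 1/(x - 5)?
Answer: -529018/9 ≈ -58780.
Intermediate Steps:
r(x) = 1/(-5 + x)
J = -⅑ (J = 1/(-5 - 4) = 1/(-9) = -⅑ ≈ -0.11111)
R(j, D) = -6/7 + j/7 (R(j, D) = (-6 + j)/7 = -6/7 + j/7)
Y(V, K) = 70/9 + 145*K (Y(V, K) = 145*K + (-⅑ + 4)*2 = 145*K + (35/9)*2 = 145*K + 70/9 = 70/9 + 145*K)
-45287 - Y(R(-8, -4), 93) = -45287 - (70/9 + 145*93) = -45287 - (70/9 + 13485) = -45287 - 1*121435/9 = -45287 - 121435/9 = -529018/9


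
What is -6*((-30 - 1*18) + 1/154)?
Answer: 22173/77 ≈ 287.96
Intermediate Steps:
-6*((-30 - 1*18) + 1/154) = -6*((-30 - 18) + 1/154) = -6*(-48 + 1/154) = -6*(-7391/154) = 22173/77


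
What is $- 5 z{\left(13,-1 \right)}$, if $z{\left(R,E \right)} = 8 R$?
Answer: $-520$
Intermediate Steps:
$- 5 z{\left(13,-1 \right)} = - 5 \cdot 8 \cdot 13 = \left(-5\right) 104 = -520$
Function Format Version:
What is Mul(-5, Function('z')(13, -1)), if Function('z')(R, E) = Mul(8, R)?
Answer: -520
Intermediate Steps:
Mul(-5, Function('z')(13, -1)) = Mul(-5, Mul(8, 13)) = Mul(-5, 104) = -520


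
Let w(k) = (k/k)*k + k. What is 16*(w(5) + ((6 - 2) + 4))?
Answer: 288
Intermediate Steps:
w(k) = 2*k (w(k) = 1*k + k = k + k = 2*k)
16*(w(5) + ((6 - 2) + 4)) = 16*(2*5 + ((6 - 2) + 4)) = 16*(10 + (4 + 4)) = 16*(10 + 8) = 16*18 = 288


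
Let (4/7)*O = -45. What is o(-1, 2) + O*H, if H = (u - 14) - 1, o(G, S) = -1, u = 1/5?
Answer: 2329/2 ≈ 1164.5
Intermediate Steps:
u = ⅕ ≈ 0.20000
O = -315/4 (O = (7/4)*(-45) = -315/4 ≈ -78.750)
H = -74/5 (H = (⅕ - 14) - 1 = -69/5 - 1 = -74/5 ≈ -14.800)
o(-1, 2) + O*H = -1 - 315/4*(-74/5) = -1 + 2331/2 = 2329/2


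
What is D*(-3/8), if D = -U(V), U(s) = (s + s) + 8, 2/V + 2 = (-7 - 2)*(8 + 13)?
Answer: 1143/382 ≈ 2.9921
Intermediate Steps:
V = -2/191 (V = 2/(-2 + (-7 - 2)*(8 + 13)) = 2/(-2 - 9*21) = 2/(-2 - 189) = 2/(-191) = 2*(-1/191) = -2/191 ≈ -0.010471)
U(s) = 8 + 2*s (U(s) = 2*s + 8 = 8 + 2*s)
D = -1524/191 (D = -(8 + 2*(-2/191)) = -(8 - 4/191) = -1*1524/191 = -1524/191 ≈ -7.9791)
D*(-3/8) = -(-4572)/(191*8) = -1524/191*(-3/8) = 1143/382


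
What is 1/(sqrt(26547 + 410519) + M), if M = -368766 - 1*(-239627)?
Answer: -129139/16676444255 - sqrt(437066)/16676444255 ≈ -7.7834e-6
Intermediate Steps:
M = -129139 (M = -368766 + 239627 = -129139)
1/(sqrt(26547 + 410519) + M) = 1/(sqrt(26547 + 410519) - 129139) = 1/(sqrt(437066) - 129139) = 1/(-129139 + sqrt(437066))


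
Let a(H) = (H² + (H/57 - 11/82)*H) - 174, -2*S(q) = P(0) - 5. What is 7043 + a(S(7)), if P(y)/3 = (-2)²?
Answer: 64332323/9348 ≈ 6881.9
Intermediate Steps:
P(y) = 12 (P(y) = 3*(-2)² = 3*4 = 12)
S(q) = -7/2 (S(q) = -(12 - 5)/2 = -½*7 = -7/2)
a(H) = -174 + H² + H*(-11/82 + H/57) (a(H) = (H² + (H*(1/57) - 11*1/82)*H) - 174 = (H² + (H/57 - 11/82)*H) - 174 = (H² + (-11/82 + H/57)*H) - 174 = (H² + H*(-11/82 + H/57)) - 174 = -174 + H² + H*(-11/82 + H/57))
7043 + a(S(7)) = 7043 + (-174 - 11/82*(-7/2) + 58*(-7/2)²/57) = 7043 + (-174 + 77/164 + (58/57)*(49/4)) = 7043 + (-174 + 77/164 + 1421/114) = 7043 - 1505641/9348 = 64332323/9348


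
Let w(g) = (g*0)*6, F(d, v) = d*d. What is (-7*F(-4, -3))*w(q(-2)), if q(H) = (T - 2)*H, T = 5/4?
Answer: 0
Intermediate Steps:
T = 5/4 (T = 5*(¼) = 5/4 ≈ 1.2500)
F(d, v) = d²
q(H) = -3*H/4 (q(H) = (5/4 - 2)*H = -3*H/4)
w(g) = 0 (w(g) = 0*6 = 0)
(-7*F(-4, -3))*w(q(-2)) = -7*(-4)²*0 = -7*16*0 = -112*0 = 0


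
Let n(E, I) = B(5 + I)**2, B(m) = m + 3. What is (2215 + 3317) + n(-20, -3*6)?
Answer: 5632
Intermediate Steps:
B(m) = 3 + m
n(E, I) = (8 + I)**2 (n(E, I) = (3 + (5 + I))**2 = (8 + I)**2)
(2215 + 3317) + n(-20, -3*6) = (2215 + 3317) + (8 - 3*6)**2 = 5532 + (8 - 18)**2 = 5532 + (-10)**2 = 5532 + 100 = 5632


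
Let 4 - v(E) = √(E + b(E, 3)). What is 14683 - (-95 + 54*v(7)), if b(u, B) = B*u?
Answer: 14562 + 108*√7 ≈ 14848.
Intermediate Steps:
v(E) = 4 - 2*√E (v(E) = 4 - √(E + 3*E) = 4 - √(4*E) = 4 - 2*√E)
14683 - (-95 + 54*v(7)) = 14683 - (-95 + 54*(4 - 2*√7)) = 14683 - (-95 + (216 - 108*√7)) = 14683 - (121 - 108*√7) = 14683 + (-121 + 108*√7) = 14562 + 108*√7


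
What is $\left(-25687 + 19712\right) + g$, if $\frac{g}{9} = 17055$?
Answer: $147520$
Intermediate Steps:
$g = 153495$ ($g = 9 \cdot 17055 = 153495$)
$\left(-25687 + 19712\right) + g = \left(-25687 + 19712\right) + 153495 = -5975 + 153495 = 147520$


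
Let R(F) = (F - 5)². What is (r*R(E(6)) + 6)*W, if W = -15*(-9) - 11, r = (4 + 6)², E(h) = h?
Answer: 13144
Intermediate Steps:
R(F) = (-5 + F)²
r = 100 (r = 10² = 100)
W = 124 (W = 135 - 11 = 124)
(r*R(E(6)) + 6)*W = (100*(-5 + 6)² + 6)*124 = (100*1² + 6)*124 = (100*1 + 6)*124 = (100 + 6)*124 = 106*124 = 13144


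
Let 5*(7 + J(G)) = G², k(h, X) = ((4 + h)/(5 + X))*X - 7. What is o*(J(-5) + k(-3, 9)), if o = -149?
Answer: 17433/14 ≈ 1245.2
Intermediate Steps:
k(h, X) = -7 + X*(4 + h)/(5 + X) (k(h, X) = ((4 + h)/(5 + X))*X - 7 = X*(4 + h)/(5 + X) - 7 = -7 + X*(4 + h)/(5 + X))
J(G) = -7 + G²/5
o*(J(-5) + k(-3, 9)) = -149*((-7 + (⅕)*(-5)²) + (-35 - 3*9 + 9*(-3))/(5 + 9)) = -149*((-7 + (⅕)*25) + (-35 - 27 - 27)/14) = -149*((-7 + 5) + (1/14)*(-89)) = -149*(-2 - 89/14) = -149*(-117/14) = 17433/14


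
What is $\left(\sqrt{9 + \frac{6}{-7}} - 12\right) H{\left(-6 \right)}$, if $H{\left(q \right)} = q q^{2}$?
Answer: $2592 - \frac{216 \sqrt{399}}{7} \approx 1975.6$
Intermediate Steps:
$H{\left(q \right)} = q^{3}$
$\left(\sqrt{9 + \frac{6}{-7}} - 12\right) H{\left(-6 \right)} = \left(\sqrt{9 + \frac{6}{-7}} - 12\right) \left(-6\right)^{3} = \left(\sqrt{9 + 6 \left(- \frac{1}{7}\right)} - 12\right) \left(-216\right) = \left(\sqrt{9 - \frac{6}{7}} - 12\right) \left(-216\right) = \left(\sqrt{\frac{57}{7}} - 12\right) \left(-216\right) = \left(\frac{\sqrt{399}}{7} - 12\right) \left(-216\right) = \left(-12 + \frac{\sqrt{399}}{7}\right) \left(-216\right) = 2592 - \frac{216 \sqrt{399}}{7}$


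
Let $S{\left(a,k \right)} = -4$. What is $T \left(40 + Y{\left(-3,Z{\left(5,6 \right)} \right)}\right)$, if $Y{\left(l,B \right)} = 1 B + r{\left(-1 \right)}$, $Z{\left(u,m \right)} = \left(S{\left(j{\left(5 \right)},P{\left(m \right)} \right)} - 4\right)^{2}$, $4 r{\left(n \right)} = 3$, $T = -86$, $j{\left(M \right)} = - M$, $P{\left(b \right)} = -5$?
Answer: $- \frac{18017}{2} \approx -9008.5$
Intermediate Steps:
$r{\left(n \right)} = \frac{3}{4}$ ($r{\left(n \right)} = \frac{1}{4} \cdot 3 = \frac{3}{4}$)
$Z{\left(u,m \right)} = 64$ ($Z{\left(u,m \right)} = \left(-4 - 4\right)^{2} = \left(-8\right)^{2} = 64$)
$Y{\left(l,B \right)} = \frac{3}{4} + B$ ($Y{\left(l,B \right)} = 1 B + \frac{3}{4} = B + \frac{3}{4} = \frac{3}{4} + B$)
$T \left(40 + Y{\left(-3,Z{\left(5,6 \right)} \right)}\right) = - 86 \left(40 + \left(\frac{3}{4} + 64\right)\right) = - 86 \left(40 + \frac{259}{4}\right) = \left(-86\right) \frac{419}{4} = - \frac{18017}{2}$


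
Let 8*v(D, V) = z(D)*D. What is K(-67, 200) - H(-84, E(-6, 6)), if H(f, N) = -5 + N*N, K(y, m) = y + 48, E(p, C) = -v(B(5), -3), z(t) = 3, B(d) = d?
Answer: -1121/64 ≈ -17.516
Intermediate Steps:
v(D, V) = 3*D/8 (v(D, V) = (3*D)/8 = 3*D/8)
E(p, C) = -15/8 (E(p, C) = -3*5/8 = -1*15/8 = -15/8)
K(y, m) = 48 + y
H(f, N) = -5 + N²
K(-67, 200) - H(-84, E(-6, 6)) = (48 - 67) - (-5 + (-15/8)²) = -19 - (-5 + 225/64) = -19 - 1*(-95/64) = -19 + 95/64 = -1121/64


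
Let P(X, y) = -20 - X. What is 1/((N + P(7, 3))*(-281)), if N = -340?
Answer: 1/103127 ≈ 9.6968e-6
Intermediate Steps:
1/((N + P(7, 3))*(-281)) = 1/((-340 + (-20 - 1*7))*(-281)) = 1/((-340 + (-20 - 7))*(-281)) = 1/((-340 - 27)*(-281)) = 1/(-367*(-281)) = 1/103127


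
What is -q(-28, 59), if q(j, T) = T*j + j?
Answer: 1680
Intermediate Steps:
q(j, T) = j + T*j
-q(-28, 59) = -(-28)*(1 + 59) = -(-28)*60 = -1*(-1680) = 1680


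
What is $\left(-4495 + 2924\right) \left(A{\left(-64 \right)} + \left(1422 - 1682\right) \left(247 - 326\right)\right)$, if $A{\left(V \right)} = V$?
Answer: $-32167796$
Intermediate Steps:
$\left(-4495 + 2924\right) \left(A{\left(-64 \right)} + \left(1422 - 1682\right) \left(247 - 326\right)\right) = \left(-4495 + 2924\right) \left(-64 + \left(1422 - 1682\right) \left(247 - 326\right)\right) = - 1571 \left(-64 - -20540\right) = - 1571 \left(-64 + 20540\right) = \left(-1571\right) 20476 = -32167796$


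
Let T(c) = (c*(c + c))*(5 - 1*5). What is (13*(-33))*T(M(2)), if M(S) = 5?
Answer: 0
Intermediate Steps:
T(c) = 0 (T(c) = (c*(2*c))*(5 - 5) = (2*c²)*0 = 0)
(13*(-33))*T(M(2)) = (13*(-33))*0 = -429*0 = 0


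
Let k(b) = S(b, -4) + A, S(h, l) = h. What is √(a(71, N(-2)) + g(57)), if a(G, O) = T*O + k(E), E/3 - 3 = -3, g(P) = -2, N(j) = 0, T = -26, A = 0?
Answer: I*√2 ≈ 1.4142*I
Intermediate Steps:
E = 0 (E = 9 + 3*(-3) = 9 - 9 = 0)
k(b) = b (k(b) = b + 0 = b)
a(G, O) = -26*O (a(G, O) = -26*O + 0 = -26*O)
√(a(71, N(-2)) + g(57)) = √(-26*0 - 2) = √(0 - 2) = √(-2) = I*√2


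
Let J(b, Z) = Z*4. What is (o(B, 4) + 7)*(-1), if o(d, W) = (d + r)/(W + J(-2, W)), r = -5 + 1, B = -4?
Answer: -33/5 ≈ -6.6000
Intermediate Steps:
J(b, Z) = 4*Z
r = -4
o(d, W) = (-4 + d)/(5*W) (o(d, W) = (d - 4)/(W + 4*W) = (-4 + d)/((5*W)) = (-4 + d)*(1/(5*W)) = (-4 + d)/(5*W))
(o(B, 4) + 7)*(-1) = ((⅕)*(-4 - 4)/4 + 7)*(-1) = ((⅕)*(¼)*(-8) + 7)*(-1) = (-⅖ + 7)*(-1) = (33/5)*(-1) = -33/5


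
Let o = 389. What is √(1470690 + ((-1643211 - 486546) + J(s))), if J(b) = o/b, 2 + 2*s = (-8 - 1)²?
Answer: I*√4113175685/79 ≈ 811.82*I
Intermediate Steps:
s = 79/2 (s = -1 + (-8 - 1)²/2 = -1 + (½)*(-9)² = -1 + (½)*81 = -1 + 81/2 = 79/2 ≈ 39.500)
J(b) = 389/b
√(1470690 + ((-1643211 - 486546) + J(s))) = √(1470690 + ((-1643211 - 486546) + 389/(79/2))) = √(1470690 + (-2129757 + 389*(2/79))) = √(1470690 + (-2129757 + 778/79)) = √(1470690 - 168250025/79) = √(-52065515/79) = I*√4113175685/79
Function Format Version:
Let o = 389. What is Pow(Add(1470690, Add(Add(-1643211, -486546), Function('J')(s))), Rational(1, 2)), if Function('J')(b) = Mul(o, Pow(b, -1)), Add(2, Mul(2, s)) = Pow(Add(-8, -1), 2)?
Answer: Mul(Rational(1, 79), I, Pow(4113175685, Rational(1, 2))) ≈ Mul(811.82, I)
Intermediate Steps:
s = Rational(79, 2) (s = Add(-1, Mul(Rational(1, 2), Pow(Add(-8, -1), 2))) = Add(-1, Mul(Rational(1, 2), Pow(-9, 2))) = Add(-1, Mul(Rational(1, 2), 81)) = Add(-1, Rational(81, 2)) = Rational(79, 2) ≈ 39.500)
Function('J')(b) = Mul(389, Pow(b, -1))
Pow(Add(1470690, Add(Add(-1643211, -486546), Function('J')(s))), Rational(1, 2)) = Pow(Add(1470690, Add(Add(-1643211, -486546), Mul(389, Pow(Rational(79, 2), -1)))), Rational(1, 2)) = Pow(Add(1470690, Add(-2129757, Mul(389, Rational(2, 79)))), Rational(1, 2)) = Pow(Add(1470690, Add(-2129757, Rational(778, 79))), Rational(1, 2)) = Pow(Add(1470690, Rational(-168250025, 79)), Rational(1, 2)) = Pow(Rational(-52065515, 79), Rational(1, 2)) = Mul(Rational(1, 79), I, Pow(4113175685, Rational(1, 2)))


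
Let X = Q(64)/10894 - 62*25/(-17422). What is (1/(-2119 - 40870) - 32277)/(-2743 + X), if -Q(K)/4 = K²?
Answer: 1061901428042039/90290243312721 ≈ 11.761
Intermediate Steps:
Q(K) = -4*K²
X = -2165777/1530607 (X = -4*64²/10894 - 62*25/(-17422) = -4*4096*(1/10894) - 1550*(-1/17422) = -16384*1/10894 + 25/281 = -8192/5447 + 25/281 = -2165777/1530607 ≈ -1.4150)
(1/(-2119 - 40870) - 32277)/(-2743 + X) = (1/(-2119 - 40870) - 32277)/(-2743 - 2165777/1530607) = (1/(-42989) - 32277)/(-4200620778/1530607) = (-1/42989 - 32277)*(-1530607/4200620778) = -1387555954/42989*(-1530607/4200620778) = 1061901428042039/90290243312721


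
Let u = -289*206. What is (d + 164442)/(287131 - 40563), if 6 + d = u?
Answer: 7493/17612 ≈ 0.42545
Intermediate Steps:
u = -59534
d = -59540 (d = -6 - 59534 = -59540)
(d + 164442)/(287131 - 40563) = (-59540 + 164442)/(287131 - 40563) = 104902/246568 = 104902*(1/246568) = 7493/17612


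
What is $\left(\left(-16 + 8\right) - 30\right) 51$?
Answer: $-1938$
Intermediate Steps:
$\left(\left(-16 + 8\right) - 30\right) 51 = \left(-8 - 30\right) 51 = \left(-38\right) 51 = -1938$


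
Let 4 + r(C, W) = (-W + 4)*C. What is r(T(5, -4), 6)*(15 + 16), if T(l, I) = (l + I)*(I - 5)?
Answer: 434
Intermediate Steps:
T(l, I) = (-5 + I)*(I + l) (T(l, I) = (I + l)*(-5 + I) = (-5 + I)*(I + l))
r(C, W) = -4 + C*(4 - W) (r(C, W) = -4 + (-W + 4)*C = -4 + (4 - W)*C = -4 + C*(4 - W))
r(T(5, -4), 6)*(15 + 16) = (-4 + 4*((-4)² - 5*(-4) - 5*5 - 4*5) - 1*((-4)² - 5*(-4) - 5*5 - 4*5)*6)*(15 + 16) = (-4 + 4*(16 + 20 - 25 - 20) - 1*(16 + 20 - 25 - 20)*6)*31 = (-4 + 4*(-9) - 1*(-9)*6)*31 = (-4 - 36 + 54)*31 = 14*31 = 434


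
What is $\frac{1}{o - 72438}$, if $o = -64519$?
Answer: $- \frac{1}{136957} \approx -7.3016 \cdot 10^{-6}$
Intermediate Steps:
$\frac{1}{o - 72438} = \frac{1}{-64519 - 72438} = \frac{1}{-136957} = - \frac{1}{136957}$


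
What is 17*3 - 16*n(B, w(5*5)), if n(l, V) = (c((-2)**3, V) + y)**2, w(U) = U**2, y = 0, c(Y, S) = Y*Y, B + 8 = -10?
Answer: -65485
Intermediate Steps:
B = -18 (B = -8 - 10 = -18)
c(Y, S) = Y**2
n(l, V) = 4096 (n(l, V) = (((-2)**3)**2 + 0)**2 = ((-8)**2 + 0)**2 = (64 + 0)**2 = 64**2 = 4096)
17*3 - 16*n(B, w(5*5)) = 17*3 - 16*4096 = 51 - 65536 = -65485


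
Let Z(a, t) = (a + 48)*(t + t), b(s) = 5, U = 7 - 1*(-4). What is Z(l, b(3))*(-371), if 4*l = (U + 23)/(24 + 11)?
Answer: -178981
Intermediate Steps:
U = 11 (U = 7 + 4 = 11)
l = 17/70 (l = ((11 + 23)/(24 + 11))/4 = (34/35)/4 = (34*(1/35))/4 = (¼)*(34/35) = 17/70 ≈ 0.24286)
Z(a, t) = 2*t*(48 + a) (Z(a, t) = (48 + a)*(2*t) = 2*t*(48 + a))
Z(l, b(3))*(-371) = (2*5*(48 + 17/70))*(-371) = (2*5*(3377/70))*(-371) = (3377/7)*(-371) = -178981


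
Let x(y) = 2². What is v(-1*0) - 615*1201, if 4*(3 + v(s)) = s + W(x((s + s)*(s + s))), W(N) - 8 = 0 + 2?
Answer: -1477231/2 ≈ -7.3862e+5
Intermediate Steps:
x(y) = 4
W(N) = 10 (W(N) = 8 + (0 + 2) = 8 + 2 = 10)
v(s) = -½ + s/4 (v(s) = -3 + (s + 10)/4 = -3 + (10 + s)/4 = -3 + (5/2 + s/4) = -½ + s/4)
v(-1*0) - 615*1201 = (-½ + (-1*0)/4) - 615*1201 = (-½ + (¼)*0) - 738615 = (-½ + 0) - 738615 = -½ - 738615 = -1477231/2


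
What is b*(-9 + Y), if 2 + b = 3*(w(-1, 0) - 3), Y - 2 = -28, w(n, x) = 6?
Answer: -245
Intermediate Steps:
Y = -26 (Y = 2 - 28 = -26)
b = 7 (b = -2 + 3*(6 - 3) = -2 + 3*3 = -2 + 9 = 7)
b*(-9 + Y) = 7*(-9 - 26) = 7*(-35) = -245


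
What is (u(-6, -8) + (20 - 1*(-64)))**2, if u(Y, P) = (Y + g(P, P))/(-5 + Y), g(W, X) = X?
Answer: 879844/121 ≈ 7271.4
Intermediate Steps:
u(Y, P) = (P + Y)/(-5 + Y) (u(Y, P) = (Y + P)/(-5 + Y) = (P + Y)/(-5 + Y))
(u(-6, -8) + (20 - 1*(-64)))**2 = ((-8 - 6)/(-5 - 6) + (20 - 1*(-64)))**2 = (-14/(-11) + (20 + 64))**2 = (-1/11*(-14) + 84)**2 = (14/11 + 84)**2 = (938/11)**2 = 879844/121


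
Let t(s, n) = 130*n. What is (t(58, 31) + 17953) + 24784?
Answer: 46767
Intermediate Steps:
(t(58, 31) + 17953) + 24784 = (130*31 + 17953) + 24784 = (4030 + 17953) + 24784 = 21983 + 24784 = 46767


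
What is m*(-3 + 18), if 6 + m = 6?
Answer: 0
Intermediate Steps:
m = 0 (m = -6 + 6 = 0)
m*(-3 + 18) = 0*(-3 + 18) = 0*15 = 0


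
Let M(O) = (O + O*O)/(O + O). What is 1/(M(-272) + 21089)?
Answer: 2/41907 ≈ 4.7725e-5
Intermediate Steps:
M(O) = (O + O²)/(2*O) (M(O) = (O + O²)/((2*O)) = (O + O²)*(1/(2*O)) = (O + O²)/(2*O))
1/(M(-272) + 21089) = 1/((½ + (½)*(-272)) + 21089) = 1/((½ - 136) + 21089) = 1/(-271/2 + 21089) = 1/(41907/2) = 2/41907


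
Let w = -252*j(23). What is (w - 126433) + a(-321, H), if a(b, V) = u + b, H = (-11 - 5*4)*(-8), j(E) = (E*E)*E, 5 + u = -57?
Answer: -3192900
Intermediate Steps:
u = -62 (u = -5 - 57 = -62)
j(E) = E³ (j(E) = E²*E = E³)
H = 248 (H = (-11 - 20)*(-8) = -31*(-8) = 248)
a(b, V) = -62 + b
w = -3066084 (w = -252*23³ = -252*12167 = -3066084)
(w - 126433) + a(-321, H) = (-3066084 - 126433) + (-62 - 321) = -3192517 - 383 = -3192900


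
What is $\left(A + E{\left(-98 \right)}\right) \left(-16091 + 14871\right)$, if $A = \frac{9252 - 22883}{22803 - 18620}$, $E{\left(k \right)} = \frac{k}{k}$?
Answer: $\frac{11526560}{4183} \approx 2755.6$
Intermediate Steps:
$E{\left(k \right)} = 1$
$A = - \frac{13631}{4183} \approx -3.2587$
$\left(A + E{\left(-98 \right)}\right) \left(-16091 + 14871\right) = \left(- \frac{13631}{4183} + 1\right) \left(-16091 + 14871\right) = \left(- \frac{9448}{4183}\right) \left(-1220\right) = \frac{11526560}{4183}$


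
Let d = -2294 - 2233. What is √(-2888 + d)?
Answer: I*√7415 ≈ 86.11*I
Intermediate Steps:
d = -4527
√(-2888 + d) = √(-2888 - 4527) = √(-7415) = I*√7415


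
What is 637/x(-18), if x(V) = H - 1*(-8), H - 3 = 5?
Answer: 637/16 ≈ 39.813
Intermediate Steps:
H = 8 (H = 3 + 5 = 8)
x(V) = 16 (x(V) = 8 - 1*(-8) = 8 + 8 = 16)
637/x(-18) = 637/16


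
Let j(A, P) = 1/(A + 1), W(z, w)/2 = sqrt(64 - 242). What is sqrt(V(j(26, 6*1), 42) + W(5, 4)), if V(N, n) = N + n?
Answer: sqrt(3405 + 162*I*sqrt(178))/9 ≈ 6.776 + 1.969*I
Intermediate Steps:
W(z, w) = 2*I*sqrt(178) (W(z, w) = 2*sqrt(64 - 242) = 2*sqrt(-178) = 2*(I*sqrt(178)) = 2*I*sqrt(178))
j(A, P) = 1/(1 + A)
sqrt(V(j(26, 6*1), 42) + W(5, 4)) = sqrt((1/(1 + 26) + 42) + 2*I*sqrt(178)) = sqrt((1/27 + 42) + 2*I*sqrt(178)) = sqrt(1135/27 + 2*I*sqrt(178))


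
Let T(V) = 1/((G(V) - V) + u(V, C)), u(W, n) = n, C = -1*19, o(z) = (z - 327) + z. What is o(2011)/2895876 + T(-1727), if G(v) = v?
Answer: -2825671/55021644 ≈ -0.051356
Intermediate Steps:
o(z) = -327 + 2*z (o(z) = (-327 + z) + z = -327 + 2*z)
C = -19
T(V) = -1/19 (T(V) = 1/((V - V) - 19) = 1/(0 - 19) = 1/(-19) = -1/19)
o(2011)/2895876 + T(-1727) = (-327 + 2*2011)/2895876 - 1/19 = (-327 + 4022)*(1/2895876) - 1/19 = 3695*(1/2895876) - 1/19 = 3695/2895876 - 1/19 = -2825671/55021644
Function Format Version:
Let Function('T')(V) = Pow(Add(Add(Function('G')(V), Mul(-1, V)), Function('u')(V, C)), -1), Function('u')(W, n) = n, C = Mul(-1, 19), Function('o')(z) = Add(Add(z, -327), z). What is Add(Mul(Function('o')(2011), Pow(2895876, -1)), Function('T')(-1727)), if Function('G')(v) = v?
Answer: Rational(-2825671, 55021644) ≈ -0.051356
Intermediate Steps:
Function('o')(z) = Add(-327, Mul(2, z)) (Function('o')(z) = Add(Add(-327, z), z) = Add(-327, Mul(2, z)))
C = -19
Function('T')(V) = Rational(-1, 19) (Function('T')(V) = Pow(Add(Add(V, Mul(-1, V)), -19), -1) = Pow(Add(0, -19), -1) = Pow(-19, -1) = Rational(-1, 19))
Add(Mul(Function('o')(2011), Pow(2895876, -1)), Function('T')(-1727)) = Add(Mul(Add(-327, Mul(2, 2011)), Pow(2895876, -1)), Rational(-1, 19)) = Add(Mul(Add(-327, 4022), Rational(1, 2895876)), Rational(-1, 19)) = Add(Mul(3695, Rational(1, 2895876)), Rational(-1, 19)) = Add(Rational(3695, 2895876), Rational(-1, 19)) = Rational(-2825671, 55021644)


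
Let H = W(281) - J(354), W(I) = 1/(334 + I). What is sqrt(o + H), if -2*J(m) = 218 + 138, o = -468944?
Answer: I*sqrt(177299019735)/615 ≈ 684.67*I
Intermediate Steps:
J(m) = -178 (J(m) = -(218 + 138)/2 = -1/2*356 = -178)
H = 109471/615 (H = 1/(334 + 281) - 1*(-178) = 1/615 + 178 = 109471/615 ≈ 178.00)
sqrt(o + H) = sqrt(-468944 + 109471/615) = sqrt(-288291089/615) = I*sqrt(177299019735)/615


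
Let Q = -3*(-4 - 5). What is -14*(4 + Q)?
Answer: -434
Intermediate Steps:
Q = 27 (Q = -3*(-9) = 27)
-14*(4 + Q) = -14*(4 + 27) = -14*31 = -434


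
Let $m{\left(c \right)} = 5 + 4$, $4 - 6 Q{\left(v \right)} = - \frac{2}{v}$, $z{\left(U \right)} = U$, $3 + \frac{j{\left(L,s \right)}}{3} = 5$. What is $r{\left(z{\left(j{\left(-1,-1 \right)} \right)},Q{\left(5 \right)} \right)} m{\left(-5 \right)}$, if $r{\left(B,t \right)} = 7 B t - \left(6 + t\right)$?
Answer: $\frac{1083}{5} \approx 216.6$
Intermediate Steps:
$j{\left(L,s \right)} = 6$ ($j{\left(L,s \right)} = -9 + 3 \cdot 5 = -9 + 15 = 6$)
$Q{\left(v \right)} = \frac{2}{3} + \frac{1}{3 v}$ ($Q{\left(v \right)} = \frac{2}{3} - \frac{\left(-2\right) \frac{1}{v}}{6} = \frac{2}{3} + \frac{1}{3 v}$)
$r{\left(B,t \right)} = -6 - t + 7 B t$ ($r{\left(B,t \right)} = 7 B t - \left(6 + t\right) = -6 - t + 7 B t$)
$m{\left(c \right)} = 9$
$r{\left(z{\left(j{\left(-1,-1 \right)} \right)},Q{\left(5 \right)} \right)} m{\left(-5 \right)} = \left(-6 - \frac{1 + 2 \cdot 5}{3 \cdot 5} + 7 \cdot 6 \frac{1 + 2 \cdot 5}{3 \cdot 5}\right) 9 = \left(-6 - \frac{1}{3} \cdot \frac{1}{5} \left(1 + 10\right) + 7 \cdot 6 \cdot \frac{1}{3} \cdot \frac{1}{5} \left(1 + 10\right)\right) 9 = \left(-6 - \frac{1}{3} \cdot \frac{1}{5} \cdot 11 + 7 \cdot 6 \cdot \frac{1}{3} \cdot \frac{1}{5} \cdot 11\right) 9 = \left(-6 - \frac{11}{15} + 7 \cdot 6 \cdot \frac{11}{15}\right) 9 = \left(-6 - \frac{11}{15} + \frac{154}{5}\right) 9 = \frac{361}{15} \cdot 9 = \frac{1083}{5}$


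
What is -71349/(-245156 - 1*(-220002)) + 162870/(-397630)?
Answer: 2427367089/1000198502 ≈ 2.4269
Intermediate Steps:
-71349/(-245156 - 1*(-220002)) + 162870/(-397630) = -71349/(-245156 + 220002) + 162870*(-1/397630) = -71349/(-25154) - 16287/39763 = -71349*(-1/25154) - 16287/39763 = 71349/25154 - 16287/39763 = 2427367089/1000198502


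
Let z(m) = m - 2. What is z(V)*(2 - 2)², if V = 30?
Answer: 0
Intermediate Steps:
z(m) = -2 + m
z(V)*(2 - 2)² = (-2 + 30)*(2 - 2)² = 28*0² = 28*0 = 0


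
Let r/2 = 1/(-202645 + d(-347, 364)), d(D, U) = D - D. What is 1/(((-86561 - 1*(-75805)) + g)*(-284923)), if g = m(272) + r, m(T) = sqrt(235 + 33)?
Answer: 220847548825095/676814851203810932604916 + 41064996025*sqrt(67)/676814851203810932604916 ≈ 3.2680e-10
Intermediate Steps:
d(D, U) = 0
m(T) = 2*sqrt(67) (m(T) = sqrt(268) = 2*sqrt(67))
r = -2/202645 (r = 2/(-202645 + 0) = 2/(-202645) = 2*(-1/202645) = -2/202645 ≈ -9.8695e-6)
g = -2/202645 + 2*sqrt(67) (g = 2*sqrt(67) - 2/202645 = -2/202645 + 2*sqrt(67) ≈ 16.371)
1/(((-86561 - 1*(-75805)) + g)*(-284923)) = 1/((-86561 - 1*(-75805)) + (-2/202645 + 2*sqrt(67))*(-284923)) = -1/284923/((-86561 + 75805) + (-2/202645 + 2*sqrt(67))) = -1/284923/(-10756 + (-2/202645 + 2*sqrt(67))) = -1/284923/(-2179649622/202645 + 2*sqrt(67)) = -1/(284923*(-2179649622/202645 + 2*sqrt(67)))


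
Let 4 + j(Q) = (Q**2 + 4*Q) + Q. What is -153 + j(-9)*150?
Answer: 4647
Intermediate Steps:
j(Q) = -4 + Q**2 + 5*Q (j(Q) = -4 + ((Q**2 + 4*Q) + Q) = -4 + (Q**2 + 5*Q) = -4 + Q**2 + 5*Q)
-153 + j(-9)*150 = -153 + (-4 + (-9)**2 + 5*(-9))*150 = -153 + (-4 + 81 - 45)*150 = -153 + 32*150 = -153 + 4800 = 4647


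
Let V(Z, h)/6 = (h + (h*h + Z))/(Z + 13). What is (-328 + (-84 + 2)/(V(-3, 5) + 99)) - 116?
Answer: -128077/288 ≈ -444.71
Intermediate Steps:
V(Z, h) = 6*(Z + h + h²)/(13 + Z) (V(Z, h) = 6*((h + (h*h + Z))/(Z + 13)) = 6*((h + (h² + Z))/(13 + Z)) = 6*((h + (Z + h²))/(13 + Z)) = 6*((Z + h + h²)/(13 + Z)) = 6*(Z + h + h²)/(13 + Z))
(-328 + (-84 + 2)/(V(-3, 5) + 99)) - 116 = (-328 + (-84 + 2)/(6*(-3 + 5 + 5²)/(13 - 3) + 99)) - 116 = (-328 - 82/(6*(-3 + 5 + 25)/10 + 99)) - 116 = (-328 - 82/(6*(⅒)*27 + 99)) - 116 = (-328 - 82/(81/5 + 99)) - 116 = (-328 - 82/576/5) - 116 = (-328 - 82*5/576) - 116 = (-328 - 205/288) - 116 = -94669/288 - 116 = -128077/288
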